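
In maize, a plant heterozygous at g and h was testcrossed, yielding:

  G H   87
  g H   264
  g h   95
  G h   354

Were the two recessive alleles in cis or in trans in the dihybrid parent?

trans

The two most frequent classes are G h (354) and g H (264); these are the parental (non-recombinant) types.
So the F1 carried G h on one chromosome and g H on the other — the recessive alleles are on opposite chromosomes (trans / repulsion).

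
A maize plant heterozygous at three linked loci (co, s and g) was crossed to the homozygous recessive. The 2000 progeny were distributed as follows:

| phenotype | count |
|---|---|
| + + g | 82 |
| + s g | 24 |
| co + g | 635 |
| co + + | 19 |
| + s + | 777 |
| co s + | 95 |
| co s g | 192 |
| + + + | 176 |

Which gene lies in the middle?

g

The two most frequent reciprocal classes, + s + and co + g, are the parental types, so the F1 was + s + / co + g.
The two rarest classes, + s g and co + +, are the double crossovers. Comparing them with the parentals, only the g allele has switched, so g is the middle locus and the order is co – g – s.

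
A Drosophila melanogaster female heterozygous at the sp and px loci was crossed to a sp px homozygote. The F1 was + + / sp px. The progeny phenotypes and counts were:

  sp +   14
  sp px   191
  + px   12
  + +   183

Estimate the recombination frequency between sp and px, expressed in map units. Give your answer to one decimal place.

6.5 map units

The recombinant classes are + px and sp +: 12 + 14 = 26.
Recombination frequency = 26/400 = 0.0650 ≈ 6.5%, i.e. 6.5 map units.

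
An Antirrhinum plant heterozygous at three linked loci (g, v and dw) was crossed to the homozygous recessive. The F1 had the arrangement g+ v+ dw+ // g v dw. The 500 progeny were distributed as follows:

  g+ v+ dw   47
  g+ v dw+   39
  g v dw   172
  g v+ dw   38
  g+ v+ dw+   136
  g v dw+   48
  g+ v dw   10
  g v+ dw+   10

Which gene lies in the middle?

g

The two rarest classes, g v+ dw+ and g+ v dw, are the double crossovers. Comparing them with the parentals, only the g allele has switched, so g is the middle locus and the order is v – g – dw.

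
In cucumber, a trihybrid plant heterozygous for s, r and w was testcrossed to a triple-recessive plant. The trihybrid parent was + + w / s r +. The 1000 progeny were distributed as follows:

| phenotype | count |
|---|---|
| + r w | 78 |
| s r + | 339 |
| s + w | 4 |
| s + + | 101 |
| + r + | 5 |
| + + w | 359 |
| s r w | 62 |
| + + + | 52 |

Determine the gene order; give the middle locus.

s

The two rarest classes, s + w and + r +, are the double crossovers. Comparing them with the parentals, only the s allele has switched, so s is the middle locus and the order is r – s – w.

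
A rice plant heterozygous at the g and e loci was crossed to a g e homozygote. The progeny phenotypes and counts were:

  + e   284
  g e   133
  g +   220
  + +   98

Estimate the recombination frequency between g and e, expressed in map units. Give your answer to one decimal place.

31.4 map units

The two most frequent classes, + e (284) and g + (220), are the parental types, so the F1 was + e / g +.
The recombinant classes are + + and g e: 98 + 133 = 231.
Recombination frequency = 231/735 = 0.3143 ≈ 31.4%, i.e. 31.4 map units.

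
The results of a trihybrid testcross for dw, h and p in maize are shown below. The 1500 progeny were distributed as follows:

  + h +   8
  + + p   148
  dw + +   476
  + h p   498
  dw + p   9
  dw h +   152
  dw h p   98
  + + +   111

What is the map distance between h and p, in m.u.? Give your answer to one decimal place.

The two most frequent reciprocal classes, dw + + and + h p, are the parental types, so the F1 was dw + + / + h p.
The two rarest classes, dw + p and + h +, are the double crossovers. Comparing them with the parentals, only the p allele has switched, so p is the middle locus and the order is h – p – dw.
Crossovers in the h–p interval produce the single-crossover classes dw h + and + + p (152 + 148 = 300) plus the double crossovers (17).
RF(h–p) = (300 + 17) / 1500 = 317/1500 = 0.2113 → 21.1 m.u.

21.1 m.u.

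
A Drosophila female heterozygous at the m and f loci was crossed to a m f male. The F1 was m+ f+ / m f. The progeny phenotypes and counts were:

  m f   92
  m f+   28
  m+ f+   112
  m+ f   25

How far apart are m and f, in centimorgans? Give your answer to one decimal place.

The recombinant classes are m+ f and m f+: 25 + 28 = 53.
Recombination frequency = 53/257 = 0.2062 ≈ 20.6%, i.e. 20.6 centimorgans.

20.6 centimorgans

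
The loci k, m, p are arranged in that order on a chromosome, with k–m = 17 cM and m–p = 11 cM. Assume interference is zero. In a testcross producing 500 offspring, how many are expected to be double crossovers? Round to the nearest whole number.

9

Map distances give recombination frequencies of 0.170 and 0.110 for the two intervals.
With no interference, expected double-crossover frequency = 0.170 × 0.110 = 0.01870.
Expected number = 0.01870 × 500 = 9.35 ≈ 9.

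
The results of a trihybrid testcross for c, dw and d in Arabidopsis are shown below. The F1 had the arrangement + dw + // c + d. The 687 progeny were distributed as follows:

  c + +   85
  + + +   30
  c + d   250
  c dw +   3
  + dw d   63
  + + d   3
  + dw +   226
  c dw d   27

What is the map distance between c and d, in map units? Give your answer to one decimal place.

The two rarest classes, c dw + and + + d, are the double crossovers. Comparing them with the parentals, only the c allele has switched, so c is the middle locus and the order is dw – c – d.
Crossovers in the c–d interval produce the single-crossover classes + dw d and c + + (63 + 85 = 148) plus the double crossovers (6).
RF(c–d) = (148 + 6) / 687 = 154/687 = 0.2242 → 22.4 map units.

22.4 map units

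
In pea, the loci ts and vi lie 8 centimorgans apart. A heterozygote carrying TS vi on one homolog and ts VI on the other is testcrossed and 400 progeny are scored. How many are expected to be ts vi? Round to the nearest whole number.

16

A map distance of 8 centimorgans corresponds to a recombination frequency of 0.080.
The F1 is TS vi / ts VI, so ts vi is a recombinant gamete class with expected frequency r/2 = 0.080/2 = 0.0400.
Expected number = 0.0400 × 400 = 16.00 ≈ 16.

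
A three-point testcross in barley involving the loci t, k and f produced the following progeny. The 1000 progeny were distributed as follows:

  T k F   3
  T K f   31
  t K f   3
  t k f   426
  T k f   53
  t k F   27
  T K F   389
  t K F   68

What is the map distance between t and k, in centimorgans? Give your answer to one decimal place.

The two most frequent reciprocal classes, T K F and t k f, are the parental types, so the F1 was T K F / t k f.
The two rarest classes, T k F and t K f, are the double crossovers. Comparing them with the parentals, only the k allele has switched, so k is the middle locus and the order is f – k – t.
Crossovers in the k–t interval produce the single-crossover classes t K F and T k f (68 + 53 = 121) plus the double crossovers (6).
RF(k–t) = (121 + 6) / 1000 = 127/1000 = 0.1270 → 12.7 centimorgans.

12.7 centimorgans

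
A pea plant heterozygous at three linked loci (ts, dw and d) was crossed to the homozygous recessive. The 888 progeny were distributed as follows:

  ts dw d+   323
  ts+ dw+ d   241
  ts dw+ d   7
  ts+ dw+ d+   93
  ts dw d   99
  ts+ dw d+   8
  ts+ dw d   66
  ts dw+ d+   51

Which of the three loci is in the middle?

ts

The two most frequent reciprocal classes, ts+ dw+ d and ts dw d+, are the parental types, so the F1 was ts+ dw+ d / ts dw d+.
The two rarest classes, ts dw+ d and ts+ dw d+, are the double crossovers. Comparing them with the parentals, only the ts allele has switched, so ts is the middle locus and the order is dw – ts – d.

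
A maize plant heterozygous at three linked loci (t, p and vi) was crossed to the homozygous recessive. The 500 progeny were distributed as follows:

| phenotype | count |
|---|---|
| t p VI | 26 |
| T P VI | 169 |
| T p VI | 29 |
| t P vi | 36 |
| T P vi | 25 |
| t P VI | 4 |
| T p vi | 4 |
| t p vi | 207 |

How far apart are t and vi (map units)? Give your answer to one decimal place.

11.8 map units

The two most frequent reciprocal classes, t p vi and T P VI, are the parental types, so the F1 was t p vi / T P VI.
The two rarest classes, T p vi and t P VI, are the double crossovers. Comparing them with the parentals, only the t allele has switched, so t is the middle locus and the order is p – t – vi.
Crossovers in the t–vi interval produce the single-crossover classes t p VI and T P vi (26 + 25 = 51) plus the double crossovers (8).
RF(t–vi) = (51 + 8) / 500 = 59/500 = 0.1180 → 11.8 map units.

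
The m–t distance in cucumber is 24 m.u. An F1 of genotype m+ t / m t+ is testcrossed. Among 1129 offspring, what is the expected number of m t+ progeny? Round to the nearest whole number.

A map distance of 24 m.u. corresponds to a recombination frequency of 0.240.
The F1 is m+ t / m t+, so m t+ is a parental gamete class with expected frequency (1 − r)/2 = 0.760/2 = 0.3800.
Expected number = 0.3800 × 1129 = 429.02 ≈ 429.

429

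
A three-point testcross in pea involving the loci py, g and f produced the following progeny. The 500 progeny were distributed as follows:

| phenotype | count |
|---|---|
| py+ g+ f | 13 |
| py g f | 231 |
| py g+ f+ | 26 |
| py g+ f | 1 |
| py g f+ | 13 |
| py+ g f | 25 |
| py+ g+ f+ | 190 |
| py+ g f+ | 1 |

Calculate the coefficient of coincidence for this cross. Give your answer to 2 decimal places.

0.67

The two most frequent reciprocal classes, py+ g+ f+ and py g f, are the parental types, so the F1 was py+ g+ f+ / py g f.
The two rarest classes, py+ g f+ and py g+ f, are the double crossovers. Comparing them with the parentals, only the g allele has switched, so g is the middle locus and the order is f – g – py.
f–g: (26 + 2)/500 = 0.0560; g–py: (51 + 2)/500 = 0.1060.
Expected DCO frequency = 0.0560 × 0.1060 ≈ 0.00594; observed = 2/500 ≈ 0.00400.
Coefficient of coincidence = 0.00400/0.00594 ≈ 0.67.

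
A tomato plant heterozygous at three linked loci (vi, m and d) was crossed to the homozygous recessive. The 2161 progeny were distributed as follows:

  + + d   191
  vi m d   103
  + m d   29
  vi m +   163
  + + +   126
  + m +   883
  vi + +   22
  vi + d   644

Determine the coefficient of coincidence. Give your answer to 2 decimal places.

The two most frequent reciprocal classes, + m + and vi + d, are the parental types, so the F1 was + m + / vi + d.
The two rarest classes, + m d and vi + +, are the double crossovers. Comparing them with the parentals, only the d allele has switched, so d is the middle locus and the order is m – d – vi.
m–d: (229 + 51)/2161 = 0.1296; d–vi: (354 + 51)/2161 = 0.1874.
Expected DCO frequency = 0.1296 × 0.1874 ≈ 0.02429; observed = 51/2161 ≈ 0.02360.
Coefficient of coincidence = 0.02360/0.02429 ≈ 0.97.

0.97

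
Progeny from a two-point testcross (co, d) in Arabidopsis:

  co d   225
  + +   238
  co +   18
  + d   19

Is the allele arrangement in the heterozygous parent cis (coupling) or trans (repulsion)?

cis

The two most frequent classes are + + (238) and co d (225); these are the parental (non-recombinant) types.
So the F1 carried + + on one chromosome and co d on the other — the recessive alleles are on the same chromosome (cis / coupling).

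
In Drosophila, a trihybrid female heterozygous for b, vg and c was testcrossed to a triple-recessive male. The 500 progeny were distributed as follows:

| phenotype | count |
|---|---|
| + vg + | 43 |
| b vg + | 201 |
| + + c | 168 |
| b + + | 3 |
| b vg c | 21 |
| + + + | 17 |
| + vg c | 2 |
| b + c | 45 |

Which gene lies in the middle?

vg

The two most frequent reciprocal classes, b vg + and + + c, are the parental types, so the F1 was b vg + / + + c.
The two rarest classes, b + + and + vg c, are the double crossovers. Comparing them with the parentals, only the vg allele has switched, so vg is the middle locus and the order is b – vg – c.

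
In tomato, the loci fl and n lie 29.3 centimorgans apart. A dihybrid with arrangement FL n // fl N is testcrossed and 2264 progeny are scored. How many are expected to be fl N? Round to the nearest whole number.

A map distance of 29.3 centimorgans corresponds to a recombination frequency of 0.293.
The F1 is FL n / fl N, so fl N is a parental gamete class with expected frequency (1 − r)/2 = 0.707/2 = 0.3535.
Expected number = 0.3535 × 2264 = 800.32 ≈ 800.

800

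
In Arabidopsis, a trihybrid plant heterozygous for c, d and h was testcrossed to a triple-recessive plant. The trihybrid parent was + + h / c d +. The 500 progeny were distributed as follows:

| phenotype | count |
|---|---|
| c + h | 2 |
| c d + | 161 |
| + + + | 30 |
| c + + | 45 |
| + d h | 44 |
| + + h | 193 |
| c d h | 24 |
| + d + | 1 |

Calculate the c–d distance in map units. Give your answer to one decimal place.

The two rarest classes, c + h and + d +, are the double crossovers. Comparing them with the parentals, only the c allele has switched, so c is the middle locus and the order is d – c – h.
Crossovers in the d–c interval produce the single-crossover classes + d h and c + + (44 + 45 = 89) plus the double crossovers (3).
RF(d–c) = (89 + 3) / 500 = 92/500 = 0.1840 → 18.4 map units.

18.4 map units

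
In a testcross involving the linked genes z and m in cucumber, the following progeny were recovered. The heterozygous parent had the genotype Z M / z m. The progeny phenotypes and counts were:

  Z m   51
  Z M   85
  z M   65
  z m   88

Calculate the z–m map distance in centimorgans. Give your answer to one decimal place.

The recombinant classes are Z m and z M: 51 + 65 = 116.
Recombination frequency = 116/289 = 0.4014 ≈ 40.1%, i.e. 40.1 centimorgans.

40.1 centimorgans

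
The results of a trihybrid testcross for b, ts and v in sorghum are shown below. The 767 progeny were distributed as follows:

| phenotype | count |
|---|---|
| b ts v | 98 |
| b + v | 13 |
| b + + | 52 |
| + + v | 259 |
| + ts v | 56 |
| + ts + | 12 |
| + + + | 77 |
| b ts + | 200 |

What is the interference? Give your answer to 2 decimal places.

The two most frequent reciprocal classes, + + v and b ts +, are the parental types, so the F1 was + + v / b ts +.
The two rarest classes, b + v and + ts +, are the double crossovers. Comparing them with the parentals, only the b allele has switched, so b is the middle locus and the order is ts – b – v.
ts–b: (108 + 25)/767 = 0.1734; b–v: (175 + 25)/767 = 0.2608.
Expected DCO frequency = 0.1734 × 0.2608 ≈ 0.04522; observed = 25/767 ≈ 0.03259.
Coefficient of coincidence = 0.03259/0.04522 ≈ 0.72; interference = 1 − 0.72 = 0.28.

0.28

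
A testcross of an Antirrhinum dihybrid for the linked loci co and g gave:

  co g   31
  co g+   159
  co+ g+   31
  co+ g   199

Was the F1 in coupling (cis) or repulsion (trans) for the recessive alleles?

trans

The two most frequent classes are co+ g (199) and co g+ (159); these are the parental (non-recombinant) types.
So the F1 carried co+ g on one chromosome and co g+ on the other — the recessive alleles are on opposite chromosomes (trans / repulsion).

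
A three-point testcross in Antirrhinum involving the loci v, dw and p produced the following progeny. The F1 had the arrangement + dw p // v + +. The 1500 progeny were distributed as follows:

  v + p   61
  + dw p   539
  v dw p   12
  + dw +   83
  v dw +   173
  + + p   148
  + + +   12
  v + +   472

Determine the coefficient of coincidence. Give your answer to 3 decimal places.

0.621

The two rarest classes, v dw p and + + +, are the double crossovers. Comparing them with the parentals, only the v allele has switched, so v is the middle locus and the order is dw – v – p.
dw–v: (321 + 24)/1500 = 0.2300; v–p: (144 + 24)/1500 = 0.1120.
Expected DCO frequency = 0.2300 × 0.1120 ≈ 0.02576; observed = 24/1500 ≈ 0.01600.
Coefficient of coincidence = 0.01600/0.02576 ≈ 0.621.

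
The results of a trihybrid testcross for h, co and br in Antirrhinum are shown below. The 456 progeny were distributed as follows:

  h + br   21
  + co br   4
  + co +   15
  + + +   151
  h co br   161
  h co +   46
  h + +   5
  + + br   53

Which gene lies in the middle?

h

The two most frequent reciprocal classes, + + + and h co br, are the parental types, so the F1 was + + + / h co br.
The two rarest classes, h + + and + co br, are the double crossovers. Comparing them with the parentals, only the h allele has switched, so h is the middle locus and the order is br – h – co.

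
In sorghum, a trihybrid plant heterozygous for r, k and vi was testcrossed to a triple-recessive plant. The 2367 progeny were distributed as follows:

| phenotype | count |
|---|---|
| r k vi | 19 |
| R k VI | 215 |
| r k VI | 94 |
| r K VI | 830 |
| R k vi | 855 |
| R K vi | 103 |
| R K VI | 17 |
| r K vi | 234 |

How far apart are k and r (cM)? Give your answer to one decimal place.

The two most frequent reciprocal classes, r K VI and R k vi, are the parental types, so the F1 was r K VI / R k vi.
The two rarest classes, R K VI and r k vi, are the double crossovers. Comparing them with the parentals, only the r allele has switched, so r is the middle locus and the order is k – r – vi.
Crossovers in the k–r interval produce the single-crossover classes r k VI and R K vi (94 + 103 = 197) plus the double crossovers (36).
RF(k–r) = (197 + 36) / 2367 = 233/2367 = 0.0984 → 9.8 cM.

9.8 cM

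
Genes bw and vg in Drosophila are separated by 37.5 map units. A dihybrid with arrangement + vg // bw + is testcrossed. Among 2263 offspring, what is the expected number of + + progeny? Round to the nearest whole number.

424

A map distance of 37.5 map units corresponds to a recombination frequency of 0.375.
The F1 is + vg / bw +, so + + is a recombinant gamete class with expected frequency r/2 = 0.375/2 = 0.1875.
Expected number = 0.1875 × 2263 = 424.31 ≈ 424.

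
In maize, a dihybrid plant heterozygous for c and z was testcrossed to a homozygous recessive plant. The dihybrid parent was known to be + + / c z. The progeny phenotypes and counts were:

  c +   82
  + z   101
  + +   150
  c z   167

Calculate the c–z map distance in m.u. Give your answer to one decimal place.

The recombinant classes are + z and c +: 101 + 82 = 183.
Recombination frequency = 183/500 = 0.3660 ≈ 36.6%, i.e. 36.6 m.u.

36.6 m.u.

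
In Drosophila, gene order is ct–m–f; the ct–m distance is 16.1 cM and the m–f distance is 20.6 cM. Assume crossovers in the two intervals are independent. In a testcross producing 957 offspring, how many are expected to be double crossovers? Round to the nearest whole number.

32

Map distances give recombination frequencies of 0.161 and 0.206 for the two intervals.
With no interference, expected double-crossover frequency = 0.161 × 0.206 = 0.03317.
Expected number = 0.03317 × 957 = 31.74 ≈ 32.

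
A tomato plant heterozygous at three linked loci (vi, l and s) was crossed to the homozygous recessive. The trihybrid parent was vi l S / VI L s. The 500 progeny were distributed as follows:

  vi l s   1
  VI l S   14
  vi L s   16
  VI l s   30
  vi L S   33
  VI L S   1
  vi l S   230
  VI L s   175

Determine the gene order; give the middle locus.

s

The two rarest classes, vi l s and VI L S, are the double crossovers. Comparing them with the parentals, only the s allele has switched, so s is the middle locus and the order is l – s – vi.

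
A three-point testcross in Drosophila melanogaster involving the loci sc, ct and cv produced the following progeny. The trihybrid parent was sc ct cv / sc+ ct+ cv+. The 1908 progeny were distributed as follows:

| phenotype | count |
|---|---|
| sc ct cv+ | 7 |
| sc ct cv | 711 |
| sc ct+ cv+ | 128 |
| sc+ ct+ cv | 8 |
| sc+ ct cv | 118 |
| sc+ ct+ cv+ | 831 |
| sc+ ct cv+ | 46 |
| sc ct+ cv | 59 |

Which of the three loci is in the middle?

The two rarest classes, sc ct cv+ and sc+ ct+ cv, are the double crossovers. Comparing them with the parentals, only the cv allele has switched, so cv is the middle locus and the order is ct – cv – sc.

cv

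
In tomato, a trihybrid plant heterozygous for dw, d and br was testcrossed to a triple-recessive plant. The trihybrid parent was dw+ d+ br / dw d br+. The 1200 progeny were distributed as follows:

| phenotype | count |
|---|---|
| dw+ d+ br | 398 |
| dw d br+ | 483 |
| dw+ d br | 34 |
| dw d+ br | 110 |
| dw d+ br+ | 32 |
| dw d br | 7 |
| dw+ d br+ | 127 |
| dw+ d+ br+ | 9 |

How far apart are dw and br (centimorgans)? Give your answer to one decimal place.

21.1 centimorgans

The two rarest classes, dw+ d+ br+ and dw d br, are the double crossovers. Comparing them with the parentals, only the br allele has switched, so br is the middle locus and the order is d – br – dw.
Crossovers in the br–dw interval produce the single-crossover classes dw d+ br and dw+ d br+ (110 + 127 = 237) plus the double crossovers (16).
RF(br–dw) = (237 + 16) / 1200 = 253/1200 = 0.2108 → 21.1 centimorgans.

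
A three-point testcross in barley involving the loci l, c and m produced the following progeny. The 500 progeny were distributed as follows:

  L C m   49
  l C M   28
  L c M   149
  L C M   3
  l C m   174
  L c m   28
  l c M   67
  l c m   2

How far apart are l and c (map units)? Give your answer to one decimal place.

The two most frequent reciprocal classes, l C m and L c M, are the parental types, so the F1 was l C m / L c M.
The two rarest classes, l c m and L C M, are the double crossovers. Comparing them with the parentals, only the c allele has switched, so c is the middle locus and the order is m – c – l.
Crossovers in the c–l interval produce the single-crossover classes L C m and l c M (49 + 67 = 116) plus the double crossovers (5).
RF(c–l) = (116 + 5) / 500 = 121/500 = 0.2420 → 24.2 map units.

24.2 map units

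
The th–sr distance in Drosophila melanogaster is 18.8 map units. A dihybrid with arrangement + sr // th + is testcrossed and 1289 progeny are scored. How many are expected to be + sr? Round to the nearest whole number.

A map distance of 18.8 map units corresponds to a recombination frequency of 0.188.
The F1 is + sr / th +, so + sr is a parental gamete class with expected frequency (1 − r)/2 = 0.812/2 = 0.4060.
Expected number = 0.4060 × 1289 = 523.33 ≈ 523.

523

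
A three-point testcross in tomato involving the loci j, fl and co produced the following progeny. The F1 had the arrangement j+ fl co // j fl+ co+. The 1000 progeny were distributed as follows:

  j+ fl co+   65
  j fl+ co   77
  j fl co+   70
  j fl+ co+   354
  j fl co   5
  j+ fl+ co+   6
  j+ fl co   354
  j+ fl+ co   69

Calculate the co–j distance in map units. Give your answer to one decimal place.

15.3 map units

The two rarest classes, j fl co and j+ fl+ co+, are the double crossovers. Comparing them with the parentals, only the j allele has switched, so j is the middle locus and the order is co – j – fl.
Crossovers in the co–j interval produce the single-crossover classes j+ fl co+ and j fl+ co (65 + 77 = 142) plus the double crossovers (11).
RF(co–j) = (142 + 11) / 1000 = 153/1000 = 0.1530 → 15.3 map units.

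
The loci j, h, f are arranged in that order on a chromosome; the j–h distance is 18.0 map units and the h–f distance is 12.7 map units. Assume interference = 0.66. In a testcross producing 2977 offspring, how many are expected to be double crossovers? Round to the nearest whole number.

23

Map distances give recombination frequencies of 0.180 and 0.127 for the two intervals.
With interference 0.66 (so coincidence = 0.34), expected double-crossover frequency = 0.180 × 0.127 × 0.34 = 0.00777.
Expected number = 0.00777 × 2977 = 23.14 ≈ 23.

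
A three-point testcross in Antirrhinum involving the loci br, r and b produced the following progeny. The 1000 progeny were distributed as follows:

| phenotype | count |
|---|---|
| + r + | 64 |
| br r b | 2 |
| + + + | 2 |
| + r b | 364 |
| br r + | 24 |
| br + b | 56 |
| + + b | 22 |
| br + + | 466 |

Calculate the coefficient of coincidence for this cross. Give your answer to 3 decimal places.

The two most frequent reciprocal classes, br + + and + r b, are the parental types, so the F1 was br + + / + r b.
The two rarest classes, + + + and br r b, are the double crossovers. Comparing them with the parentals, only the br allele has switched, so br is the middle locus and the order is b – br – r.
b–br: (120 + 4)/1000 = 0.1240; br–r: (46 + 4)/1000 = 0.0500.
Expected DCO frequency = 0.1240 × 0.0500 ≈ 0.00620; observed = 4/1000 ≈ 0.00400.
Coefficient of coincidence = 0.00400/0.00620 ≈ 0.645.

0.645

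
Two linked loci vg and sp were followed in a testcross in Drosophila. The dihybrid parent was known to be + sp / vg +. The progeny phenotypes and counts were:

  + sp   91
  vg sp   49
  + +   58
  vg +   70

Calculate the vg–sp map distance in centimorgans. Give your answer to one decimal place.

39.9 centimorgans

The recombinant classes are + + and vg sp: 58 + 49 = 107.
Recombination frequency = 107/268 = 0.3993 ≈ 39.9%, i.e. 39.9 centimorgans.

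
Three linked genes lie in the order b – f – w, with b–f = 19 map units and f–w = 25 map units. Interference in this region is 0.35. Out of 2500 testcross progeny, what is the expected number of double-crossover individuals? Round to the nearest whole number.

Map distances give recombination frequencies of 0.190 and 0.250 for the two intervals.
With interference 0.35 (so coincidence = 0.65), expected double-crossover frequency = 0.190 × 0.250 × 0.65 = 0.03088.
Expected number = 0.03088 × 2500 = 77.19 ≈ 77.

77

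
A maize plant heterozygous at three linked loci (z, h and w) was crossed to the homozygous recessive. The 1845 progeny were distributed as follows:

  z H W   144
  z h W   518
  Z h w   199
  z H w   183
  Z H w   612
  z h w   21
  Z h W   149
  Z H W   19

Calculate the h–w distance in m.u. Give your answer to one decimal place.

20.8 m.u.

The two most frequent reciprocal classes, z h W and Z H w, are the parental types, so the F1 was z h W / Z H w.
The two rarest classes, z h w and Z H W, are the double crossovers. Comparing them with the parentals, only the w allele has switched, so w is the middle locus and the order is h – w – z.
Crossovers in the h–w interval produce the single-crossover classes z H W and Z h w (144 + 199 = 343) plus the double crossovers (40).
RF(h–w) = (343 + 40) / 1845 = 383/1845 = 0.2076 → 20.8 m.u.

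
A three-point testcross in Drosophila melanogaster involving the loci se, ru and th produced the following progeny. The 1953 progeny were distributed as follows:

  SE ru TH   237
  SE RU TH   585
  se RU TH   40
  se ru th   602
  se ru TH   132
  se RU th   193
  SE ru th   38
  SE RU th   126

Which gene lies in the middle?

se

The two most frequent reciprocal classes, SE RU TH and se ru th, are the parental types, so the F1 was SE RU TH / se ru th.
The two rarest classes, se RU TH and SE ru th, are the double crossovers. Comparing them with the parentals, only the se allele has switched, so se is the middle locus and the order is ru – se – th.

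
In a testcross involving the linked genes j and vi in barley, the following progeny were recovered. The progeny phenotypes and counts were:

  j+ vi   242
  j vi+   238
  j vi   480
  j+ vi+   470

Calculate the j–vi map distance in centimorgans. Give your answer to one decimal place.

The two most frequent classes, j+ vi+ (470) and j vi (480), are the parental types, so the F1 was j+ vi+ / j vi.
The recombinant classes are j+ vi and j vi+: 242 + 238 = 480.
Recombination frequency = 480/1430 = 0.3357 ≈ 33.6%, i.e. 33.6 centimorgans.

33.6 centimorgans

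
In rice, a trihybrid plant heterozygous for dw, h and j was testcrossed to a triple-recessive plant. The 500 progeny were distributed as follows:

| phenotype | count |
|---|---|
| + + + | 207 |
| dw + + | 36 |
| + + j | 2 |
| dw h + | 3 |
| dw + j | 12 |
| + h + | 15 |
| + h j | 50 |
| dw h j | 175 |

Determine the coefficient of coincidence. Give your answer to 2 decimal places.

The two most frequent reciprocal classes, dw h j and + + +, are the parental types, so the F1 was dw h j / + + +.
The two rarest classes, dw h + and + + j, are the double crossovers. Comparing them with the parentals, only the j allele has switched, so j is the middle locus and the order is h – j – dw.
h–j: (27 + 5)/500 = 0.0640; j–dw: (86 + 5)/500 = 0.1820.
Expected DCO frequency = 0.0640 × 0.1820 ≈ 0.01165; observed = 5/500 ≈ 0.01000.
Coefficient of coincidence = 0.01000/0.01165 ≈ 0.86.

0.86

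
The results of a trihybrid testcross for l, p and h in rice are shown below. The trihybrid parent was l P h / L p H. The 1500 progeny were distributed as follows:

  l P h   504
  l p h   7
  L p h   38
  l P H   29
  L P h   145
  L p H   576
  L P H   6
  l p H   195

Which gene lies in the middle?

p

The two rarest classes, l p h and L P H, are the double crossovers. Comparing them with the parentals, only the p allele has switched, so p is the middle locus and the order is h – p – l.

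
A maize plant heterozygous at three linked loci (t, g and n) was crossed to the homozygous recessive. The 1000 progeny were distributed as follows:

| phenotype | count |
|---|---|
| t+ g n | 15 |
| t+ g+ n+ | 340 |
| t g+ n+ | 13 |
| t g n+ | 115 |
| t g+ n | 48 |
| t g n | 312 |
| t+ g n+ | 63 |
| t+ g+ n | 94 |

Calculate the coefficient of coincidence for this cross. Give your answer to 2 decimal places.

0.85

The two most frequent reciprocal classes, t g n and t+ g+ n+, are the parental types, so the F1 was t g n / t+ g+ n+.
The two rarest classes, t+ g n and t g+ n+, are the double crossovers. Comparing them with the parentals, only the t allele has switched, so t is the middle locus and the order is n – t – g.
n–t: (209 + 28)/1000 = 0.2370; t–g: (111 + 28)/1000 = 0.1390.
Expected DCO frequency = 0.2370 × 0.1390 ≈ 0.03294; observed = 28/1000 ≈ 0.02800.
Coefficient of coincidence = 0.02800/0.03294 ≈ 0.85.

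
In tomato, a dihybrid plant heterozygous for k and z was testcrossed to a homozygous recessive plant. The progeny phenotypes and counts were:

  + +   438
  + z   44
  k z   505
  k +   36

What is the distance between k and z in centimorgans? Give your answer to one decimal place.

The two most frequent classes, + + (438) and k z (505), are the parental types, so the F1 was + + / k z.
The recombinant classes are + z and k +: 44 + 36 = 80.
Recombination frequency = 80/1023 = 0.0782 ≈ 7.8%, i.e. 7.8 centimorgans.

7.8 centimorgans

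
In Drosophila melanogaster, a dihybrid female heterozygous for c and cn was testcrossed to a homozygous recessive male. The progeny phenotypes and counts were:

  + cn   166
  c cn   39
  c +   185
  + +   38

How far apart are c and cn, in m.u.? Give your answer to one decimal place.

The two most frequent classes, + cn (166) and c + (185), are the parental types, so the F1 was + cn / c +.
The recombinant classes are + + and c cn: 38 + 39 = 77.
Recombination frequency = 77/428 = 0.1799 ≈ 18.0%, i.e. 18.0 m.u.

18.0 m.u.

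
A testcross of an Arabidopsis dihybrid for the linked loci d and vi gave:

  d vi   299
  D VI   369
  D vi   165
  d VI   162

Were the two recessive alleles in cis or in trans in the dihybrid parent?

cis

The two most frequent classes are D VI (369) and d vi (299); these are the parental (non-recombinant) types.
So the F1 carried D VI on one chromosome and d vi on the other — the recessive alleles are on the same chromosome (cis / coupling).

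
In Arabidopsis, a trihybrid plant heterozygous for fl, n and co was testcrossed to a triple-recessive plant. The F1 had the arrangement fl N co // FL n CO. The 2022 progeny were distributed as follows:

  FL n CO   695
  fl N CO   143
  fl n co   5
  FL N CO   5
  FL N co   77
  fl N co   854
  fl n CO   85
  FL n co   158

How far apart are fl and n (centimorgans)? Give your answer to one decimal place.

8.5 centimorgans

The two rarest classes, fl n co and FL N CO, are the double crossovers. Comparing them with the parentals, only the n allele has switched, so n is the middle locus and the order is co – n – fl.
Crossovers in the n–fl interval produce the single-crossover classes FL N co and fl n CO (77 + 85 = 162) plus the double crossovers (10).
RF(n–fl) = (162 + 10) / 2022 = 172/2022 = 0.0851 → 8.5 centimorgans.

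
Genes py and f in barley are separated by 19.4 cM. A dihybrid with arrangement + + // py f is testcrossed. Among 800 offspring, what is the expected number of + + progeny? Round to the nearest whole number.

322

A map distance of 19.4 cM corresponds to a recombination frequency of 0.194.
The F1 is + + / py f, so + + is a parental gamete class with expected frequency (1 − r)/2 = 0.806/2 = 0.4030.
Expected number = 0.4030 × 800 = 322.40 ≈ 322.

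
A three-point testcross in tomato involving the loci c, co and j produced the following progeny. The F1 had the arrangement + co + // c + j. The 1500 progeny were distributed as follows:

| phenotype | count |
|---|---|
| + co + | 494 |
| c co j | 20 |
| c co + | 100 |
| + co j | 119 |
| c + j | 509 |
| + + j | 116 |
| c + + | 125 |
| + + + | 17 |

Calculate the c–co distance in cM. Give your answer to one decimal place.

The two rarest classes, + + + and c co j, are the double crossovers. Comparing them with the parentals, only the co allele has switched, so co is the middle locus and the order is j – co – c.
Crossovers in the co–c interval produce the single-crossover classes c co + and + + j (100 + 116 = 216) plus the double crossovers (37).
RF(co–c) = (216 + 37) / 1500 = 253/1500 = 0.1687 → 16.9 cM.

16.9 cM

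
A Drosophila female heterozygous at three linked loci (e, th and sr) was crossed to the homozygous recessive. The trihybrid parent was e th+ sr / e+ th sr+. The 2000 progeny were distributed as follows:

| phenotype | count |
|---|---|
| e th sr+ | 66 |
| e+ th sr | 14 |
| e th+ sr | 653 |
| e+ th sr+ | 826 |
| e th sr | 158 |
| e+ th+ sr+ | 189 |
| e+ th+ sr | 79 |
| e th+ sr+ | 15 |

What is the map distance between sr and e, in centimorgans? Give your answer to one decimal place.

8.7 centimorgans

The two rarest classes, e th+ sr+ and e+ th sr, are the double crossovers. Comparing them with the parentals, only the sr allele has switched, so sr is the middle locus and the order is th – sr – e.
Crossovers in the sr–e interval produce the single-crossover classes e+ th+ sr and e th sr+ (79 + 66 = 145) plus the double crossovers (29).
RF(sr–e) = (145 + 29) / 2000 = 174/2000 = 0.0870 → 8.7 centimorgans.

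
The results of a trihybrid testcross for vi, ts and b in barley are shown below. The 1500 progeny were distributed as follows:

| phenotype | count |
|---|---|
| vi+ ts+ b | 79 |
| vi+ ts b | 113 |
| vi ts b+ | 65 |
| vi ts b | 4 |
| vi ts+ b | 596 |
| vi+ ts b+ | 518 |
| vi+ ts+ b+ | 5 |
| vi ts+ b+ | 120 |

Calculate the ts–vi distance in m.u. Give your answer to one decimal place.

The two most frequent reciprocal classes, vi+ ts b+ and vi ts+ b, are the parental types, so the F1 was vi+ ts b+ / vi ts+ b.
The two rarest classes, vi+ ts+ b+ and vi ts b, are the double crossovers. Comparing them with the parentals, only the ts allele has switched, so ts is the middle locus and the order is b – ts – vi.
Crossovers in the ts–vi interval produce the single-crossover classes vi ts b+ and vi+ ts+ b (65 + 79 = 144) plus the double crossovers (9).
RF(ts–vi) = (144 + 9) / 1500 = 153/1500 = 0.1020 → 10.2 m.u.

10.2 m.u.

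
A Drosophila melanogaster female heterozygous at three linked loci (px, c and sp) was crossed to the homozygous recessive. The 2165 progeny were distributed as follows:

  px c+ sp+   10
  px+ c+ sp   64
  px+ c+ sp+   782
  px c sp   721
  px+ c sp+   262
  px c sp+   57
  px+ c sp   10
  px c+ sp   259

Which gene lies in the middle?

The two most frequent reciprocal classes, px+ c+ sp+ and px c sp, are the parental types, so the F1 was px+ c+ sp+ / px c sp.
The two rarest classes, px c+ sp+ and px+ c sp, are the double crossovers. Comparing them with the parentals, only the px allele has switched, so px is the middle locus and the order is c – px – sp.

px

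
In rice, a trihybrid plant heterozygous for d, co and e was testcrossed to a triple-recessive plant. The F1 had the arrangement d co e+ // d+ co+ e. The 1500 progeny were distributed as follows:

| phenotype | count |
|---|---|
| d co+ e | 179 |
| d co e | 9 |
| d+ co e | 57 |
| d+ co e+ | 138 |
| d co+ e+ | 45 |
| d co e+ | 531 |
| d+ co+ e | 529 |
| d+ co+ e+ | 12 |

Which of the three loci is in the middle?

The two rarest classes, d co e and d+ co+ e+, are the double crossovers. Comparing them with the parentals, only the e allele has switched, so e is the middle locus and the order is co – e – d.

e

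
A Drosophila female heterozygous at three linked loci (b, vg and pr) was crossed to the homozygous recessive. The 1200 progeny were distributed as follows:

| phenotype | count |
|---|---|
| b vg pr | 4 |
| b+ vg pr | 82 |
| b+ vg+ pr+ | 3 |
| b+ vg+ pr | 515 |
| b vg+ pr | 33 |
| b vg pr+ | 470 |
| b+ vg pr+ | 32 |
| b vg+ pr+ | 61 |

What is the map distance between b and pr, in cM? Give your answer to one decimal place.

6.0 cM

The two most frequent reciprocal classes, b vg pr+ and b+ vg+ pr, are the parental types, so the F1 was b vg pr+ / b+ vg+ pr.
The two rarest classes, b vg pr and b+ vg+ pr+, are the double crossovers. Comparing them with the parentals, only the pr allele has switched, so pr is the middle locus and the order is b – pr – vg.
Crossovers in the b–pr interval produce the single-crossover classes b+ vg pr+ and b vg+ pr (32 + 33 = 65) plus the double crossovers (7).
RF(b–pr) = (65 + 7) / 1200 = 72/1200 = 0.0600 → 6.0 cM.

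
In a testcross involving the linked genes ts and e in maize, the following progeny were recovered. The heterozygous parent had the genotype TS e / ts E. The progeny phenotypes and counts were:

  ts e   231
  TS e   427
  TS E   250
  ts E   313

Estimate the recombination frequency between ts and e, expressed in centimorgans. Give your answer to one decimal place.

The recombinant classes are TS E and ts e: 250 + 231 = 481.
Recombination frequency = 481/1221 = 0.3939 ≈ 39.4%, i.e. 39.4 centimorgans.

39.4 centimorgans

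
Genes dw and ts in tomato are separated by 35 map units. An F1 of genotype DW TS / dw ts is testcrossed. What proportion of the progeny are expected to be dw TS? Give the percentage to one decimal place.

A map distance of 35 map units corresponds to a recombination frequency of 0.350.
The F1 is DW TS / dw ts, so dw TS is a recombinant gamete class with expected frequency r/2 = 0.350/2 = 0.1750.
That is 0.1750 = 17.5% of the progeny.

17.5%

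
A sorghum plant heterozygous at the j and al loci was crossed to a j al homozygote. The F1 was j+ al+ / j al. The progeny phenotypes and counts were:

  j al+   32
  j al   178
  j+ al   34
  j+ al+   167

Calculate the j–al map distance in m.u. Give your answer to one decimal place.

The recombinant classes are j+ al and j al+: 34 + 32 = 66.
Recombination frequency = 66/411 = 0.1606 ≈ 16.1%, i.e. 16.1 m.u.

16.1 m.u.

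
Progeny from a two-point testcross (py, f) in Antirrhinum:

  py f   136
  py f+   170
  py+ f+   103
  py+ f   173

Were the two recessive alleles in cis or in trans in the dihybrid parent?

The two most frequent classes are py+ f (173) and py f+ (170); these are the parental (non-recombinant) types.
So the F1 carried py+ f on one chromosome and py f+ on the other — the recessive alleles are on opposite chromosomes (trans / repulsion).

trans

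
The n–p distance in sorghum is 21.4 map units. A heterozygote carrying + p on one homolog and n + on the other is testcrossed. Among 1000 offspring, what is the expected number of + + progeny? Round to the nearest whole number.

107

A map distance of 21.4 map units corresponds to a recombination frequency of 0.214.
The F1 is + p / n +, so + + is a recombinant gamete class with expected frequency r/2 = 0.214/2 = 0.1070.
Expected number = 0.1070 × 1000 = 107.00 ≈ 107.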